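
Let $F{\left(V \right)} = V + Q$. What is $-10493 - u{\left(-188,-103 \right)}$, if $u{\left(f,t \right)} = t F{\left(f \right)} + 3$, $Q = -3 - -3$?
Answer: $-29860$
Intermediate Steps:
$Q = 0$ ($Q = -3 + 3 = 0$)
$F{\left(V \right)} = V$ ($F{\left(V \right)} = V + 0 = V$)
$u{\left(f,t \right)} = 3 + f t$ ($u{\left(f,t \right)} = t f + 3 = f t + 3 = 3 + f t$)
$-10493 - u{\left(-188,-103 \right)} = -10493 - \left(3 - -19364\right) = -10493 - \left(3 + 19364\right) = -10493 - 19367 = -29860$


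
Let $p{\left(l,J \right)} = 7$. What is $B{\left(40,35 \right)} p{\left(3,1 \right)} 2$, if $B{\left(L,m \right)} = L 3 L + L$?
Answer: $67760$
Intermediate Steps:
$B{\left(L,m \right)} = L + 3 L^{2}$ ($B{\left(L,m \right)} = 3 L L + L = 3 L^{2} + L = L + 3 L^{2}$)
$B{\left(40,35 \right)} p{\left(3,1 \right)} 2 = 40 \left(1 + 3 \cdot 40\right) 7 \cdot 2 = 40 \left(1 + 120\right) 14 = 40 \cdot 121 \cdot 14 = 4840 \cdot 14 = 67760$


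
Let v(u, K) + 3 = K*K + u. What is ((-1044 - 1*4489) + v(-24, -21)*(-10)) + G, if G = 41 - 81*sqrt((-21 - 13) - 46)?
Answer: -9632 - 324*I*sqrt(5) ≈ -9632.0 - 724.49*I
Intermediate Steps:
v(u, K) = -3 + u + K**2 (v(u, K) = -3 + (K*K + u) = -3 + (K**2 + u) = -3 + (u + K**2) = -3 + u + K**2)
G = 41 - 324*I*sqrt(5) (G = 41 - 81*sqrt(-34 - 46) = 41 - 324*I*sqrt(5) ≈ 41.0 - 724.49*I)
((-1044 - 1*4489) + v(-24, -21)*(-10)) + G = ((-1044 - 1*4489) + (-3 - 24 + (-21)**2)*(-10)) + (41 - 324*I*sqrt(5)) = ((-1044 - 4489) + (-3 - 24 + 441)*(-10)) + (41 - 324*I*sqrt(5)) = (-5533 + 414*(-10)) + (41 - 324*I*sqrt(5)) = (-5533 - 4140) + (41 - 324*I*sqrt(5)) = -9673 + (41 - 324*I*sqrt(5)) = -9632 - 324*I*sqrt(5)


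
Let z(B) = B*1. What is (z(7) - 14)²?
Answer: 49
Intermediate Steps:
z(B) = B
(z(7) - 14)² = (7 - 14)² = (-7)² = 49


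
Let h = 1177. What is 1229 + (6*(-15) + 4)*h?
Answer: -99993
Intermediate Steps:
1229 + (6*(-15) + 4)*h = 1229 + (6*(-15) + 4)*1177 = 1229 + (-90 + 4)*1177 = 1229 - 86*1177 = 1229 - 101222 = -99993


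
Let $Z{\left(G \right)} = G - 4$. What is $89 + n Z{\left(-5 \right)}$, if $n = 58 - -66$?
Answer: $-1027$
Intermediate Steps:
$n = 124$ ($n = 58 + 66 = 124$)
$Z{\left(G \right)} = -4 + G$ ($Z{\left(G \right)} = G - 4 = -4 + G$)
$89 + n Z{\left(-5 \right)} = 89 + 124 \left(-4 - 5\right) = 89 + 124 \left(-9\right) = 89 - 1116 = -1027$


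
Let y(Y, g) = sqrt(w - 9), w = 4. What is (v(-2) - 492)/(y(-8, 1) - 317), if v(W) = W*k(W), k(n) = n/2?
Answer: 77665/50247 + 245*I*sqrt(5)/50247 ≈ 1.5457 + 0.010903*I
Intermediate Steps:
k(n) = n/2 (k(n) = n*(1/2) = n/2)
y(Y, g) = I*sqrt(5) (y(Y, g) = sqrt(4 - 9) = sqrt(-5) = I*sqrt(5))
v(W) = W**2/2 (v(W) = W*(W/2) = W**2/2)
(v(-2) - 492)/(y(-8, 1) - 317) = ((1/2)*(-2)**2 - 492)/(I*sqrt(5) - 317) = ((1/2)*4 - 492)/(-317 + I*sqrt(5)) = (2 - 492)/(-317 + I*sqrt(5)) = -490/(-317 + I*sqrt(5))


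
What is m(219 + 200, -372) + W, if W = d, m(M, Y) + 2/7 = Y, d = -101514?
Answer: -713204/7 ≈ -1.0189e+5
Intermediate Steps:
m(M, Y) = -2/7 + Y
W = -101514
m(219 + 200, -372) + W = (-2/7 - 372) - 101514 = -2606/7 - 101514 = -713204/7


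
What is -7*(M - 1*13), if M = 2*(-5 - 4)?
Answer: 217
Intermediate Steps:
M = -18 (M = 2*(-9) = -18)
-7*(M - 1*13) = -7*(-18 - 1*13) = -7*(-18 - 13) = -7*(-31) = 217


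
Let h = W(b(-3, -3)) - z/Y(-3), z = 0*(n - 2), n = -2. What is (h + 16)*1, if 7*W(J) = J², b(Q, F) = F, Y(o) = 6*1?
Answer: 121/7 ≈ 17.286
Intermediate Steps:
Y(o) = 6
W(J) = J²/7
z = 0 (z = 0*(-2 - 2) = 0*(-4) = 0)
h = 9/7 (h = (⅐)*(-3)² - 0/6 = (⅐)*9 - 0/6 = 9/7 - 1*0 = 9/7 + 0 = 9/7 ≈ 1.2857)
(h + 16)*1 = (9/7 + 16)*1 = (121/7)*1 = 121/7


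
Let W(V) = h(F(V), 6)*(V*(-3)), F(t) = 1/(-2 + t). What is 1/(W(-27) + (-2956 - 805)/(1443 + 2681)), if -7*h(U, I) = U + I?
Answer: -837172/58553095 ≈ -0.014298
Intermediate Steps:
h(U, I) = -I/7 - U/7 (h(U, I) = -(U + I)/7 = -(I + U)/7 = -I/7 - U/7)
W(V) = -3*V*(-6/7 - 1/(7*(-2 + V))) (W(V) = (-⅐*6 - 1/(7*(-2 + V)))*(V*(-3)) = (-6/7 - 1/(7*(-2 + V)))*(-3*V) = -3*V*(-6/7 - 1/(7*(-2 + V))))
1/(W(-27) + (-2956 - 805)/(1443 + 2681)) = 1/((3/7)*(-27)*(-11 + 6*(-27))/(-2 - 27) + (-2956 - 805)/(1443 + 2681)) = 1/((3/7)*(-27)*(-11 - 162)/(-29) - 3761/4124) = 1/((3/7)*(-27)*(-1/29)*(-173) - 3761*1/4124) = 1/(-14013/203 - 3761/4124) = 1/(-58553095/837172) = -837172/58553095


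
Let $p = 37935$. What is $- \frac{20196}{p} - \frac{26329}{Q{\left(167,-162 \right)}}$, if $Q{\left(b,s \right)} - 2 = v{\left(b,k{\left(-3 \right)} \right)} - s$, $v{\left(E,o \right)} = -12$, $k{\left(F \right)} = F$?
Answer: $- \frac{37105941}{213560} \approx -173.75$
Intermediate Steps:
$Q{\left(b,s \right)} = -10 - s$ ($Q{\left(b,s \right)} = 2 - \left(12 + s\right) = -10 - s$)
$- \frac{20196}{p} - \frac{26329}{Q{\left(167,-162 \right)}} = - \frac{20196}{37935} - \frac{26329}{-10 - -162} = \left(-20196\right) \frac{1}{37935} - \frac{26329}{-10 + 162} = - \frac{748}{1405} - \frac{26329}{152} = - \frac{37105941}{213560}$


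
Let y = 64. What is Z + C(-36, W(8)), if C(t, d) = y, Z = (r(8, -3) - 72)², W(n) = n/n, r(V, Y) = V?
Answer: 4160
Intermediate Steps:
W(n) = 1
Z = 4096 (Z = (8 - 72)² = (-64)² = 4096)
C(t, d) = 64
Z + C(-36, W(8)) = 4096 + 64 = 4160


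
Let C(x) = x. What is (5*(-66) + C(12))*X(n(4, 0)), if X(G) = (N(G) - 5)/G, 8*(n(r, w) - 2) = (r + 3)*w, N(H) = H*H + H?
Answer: -159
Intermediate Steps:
N(H) = H + H² (N(H) = H² + H = H + H²)
n(r, w) = 2 + w*(3 + r)/8 (n(r, w) = 2 + ((r + 3)*w)/8 = 2 + ((3 + r)*w)/8 = 2 + (w*(3 + r))/8 = 2 + w*(3 + r)/8)
X(G) = (-5 + G*(1 + G))/G (X(G) = (G*(1 + G) - 5)/G = (-5 + G*(1 + G))/G)
(5*(-66) + C(12))*X(n(4, 0)) = (5*(-66) + 12)*(1 + (2 + (3/8)*0 + (⅛)*4*0) - 5/(2 + (3/8)*0 + (⅛)*4*0)) = (-330 + 12)*(1 + (2 + 0 + 0) - 5/(2 + 0 + 0)) = -318*(1 + 2 - 5/2) = -318*½ = -159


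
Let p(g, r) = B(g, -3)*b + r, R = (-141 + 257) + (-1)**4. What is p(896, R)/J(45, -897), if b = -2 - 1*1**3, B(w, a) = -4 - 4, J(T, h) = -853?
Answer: -141/853 ≈ -0.16530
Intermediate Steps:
B(w, a) = -8
b = -3 (b = -2 - 1*1 = -2 - 1 = -3)
R = 117 (R = 116 + 1 = 117)
p(g, r) = 24 + r (p(g, r) = -8*(-3) + r = 24 + r)
p(896, R)/J(45, -897) = (24 + 117)/(-853) = 141*(-1/853) = -141/853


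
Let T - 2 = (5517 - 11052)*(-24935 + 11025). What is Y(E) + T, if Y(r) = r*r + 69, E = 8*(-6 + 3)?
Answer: 76992497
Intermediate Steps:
E = -24 (E = 8*(-3) = -24)
Y(r) = 69 + r² (Y(r) = r² + 69 = 69 + r²)
T = 76991852 (T = 2 + (5517 - 11052)*(-24935 + 11025) = 2 - 5535*(-13910) = 2 + 76991850 = 76991852)
Y(E) + T = (69 + (-24)²) + 76991852 = (69 + 576) + 76991852 = 645 + 76991852 = 76992497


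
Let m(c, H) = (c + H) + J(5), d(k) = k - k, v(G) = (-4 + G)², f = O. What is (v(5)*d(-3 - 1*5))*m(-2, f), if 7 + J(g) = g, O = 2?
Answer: 0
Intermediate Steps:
J(g) = -7 + g
f = 2
d(k) = 0
m(c, H) = -2 + H + c (m(c, H) = (c + H) + (-7 + 5) = (H + c) - 2 = -2 + H + c)
(v(5)*d(-3 - 1*5))*m(-2, f) = ((-4 + 5)²*0)*(-2 + 2 - 2) = (1²*0)*(-2) = (1*0)*(-2) = 0*(-2) = 0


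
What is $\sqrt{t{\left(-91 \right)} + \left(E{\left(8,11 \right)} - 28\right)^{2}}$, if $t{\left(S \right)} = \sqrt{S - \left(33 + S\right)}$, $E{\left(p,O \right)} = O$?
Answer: $\sqrt{289 + i \sqrt{33}} \approx 17.001 + 0.1689 i$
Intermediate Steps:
$t{\left(S \right)} = i \sqrt{33}$ ($t{\left(S \right)} = \sqrt{-33} = i \sqrt{33}$)
$\sqrt{t{\left(-91 \right)} + \left(E{\left(8,11 \right)} - 28\right)^{2}} = \sqrt{i \sqrt{33} + \left(11 - 28\right)^{2}} = \sqrt{i \sqrt{33} + \left(-17\right)^{2}} = \sqrt{i \sqrt{33} + 289} = \sqrt{289 + i \sqrt{33}}$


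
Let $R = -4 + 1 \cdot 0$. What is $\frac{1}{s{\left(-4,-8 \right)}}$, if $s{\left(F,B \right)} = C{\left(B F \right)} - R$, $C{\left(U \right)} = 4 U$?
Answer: $\frac{1}{132} \approx 0.0075758$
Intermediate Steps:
$R = -4$ ($R = -4 + 0 = -4$)
$s{\left(F,B \right)} = 4 + 4 B F$ ($s{\left(F,B \right)} = 4 B F - -4 = 4 B F + 4 = 4 + 4 B F$)
$\frac{1}{s{\left(-4,-8 \right)}} = \frac{1}{4 + 4 \left(-8\right) \left(-4\right)} = \frac{1}{4 + 128} = \frac{1}{132}$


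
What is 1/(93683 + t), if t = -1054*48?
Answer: 1/43091 ≈ 2.3207e-5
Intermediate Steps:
t = -50592
1/(93683 + t) = 1/(93683 - 50592) = 1/43091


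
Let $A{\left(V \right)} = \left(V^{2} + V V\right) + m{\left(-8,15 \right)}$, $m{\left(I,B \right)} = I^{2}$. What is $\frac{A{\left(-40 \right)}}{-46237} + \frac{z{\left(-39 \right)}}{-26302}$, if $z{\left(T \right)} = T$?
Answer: $- \frac{84046485}{1216125574} \approx -0.06911$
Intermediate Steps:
$A{\left(V \right)} = 64 + 2 V^{2}$ ($A{\left(V \right)} = \left(V^{2} + V V\right) + \left(-8\right)^{2} = \left(V^{2} + V^{2}\right) + 64 = 2 V^{2} + 64 = 64 + 2 V^{2}$)
$\frac{A{\left(-40 \right)}}{-46237} + \frac{z{\left(-39 \right)}}{-26302} = \frac{64 + 2 \left(-40\right)^{2}}{-46237} - \frac{39}{-26302} = \left(64 + 2 \cdot 1600\right) \left(- \frac{1}{46237}\right) - - \frac{39}{26302} = \left(64 + 3200\right) \left(- \frac{1}{46237}\right) + \frac{39}{26302} = 3264 \left(- \frac{1}{46237}\right) + \frac{39}{26302} = - \frac{3264}{46237} + \frac{39}{26302} = - \frac{84046485}{1216125574}$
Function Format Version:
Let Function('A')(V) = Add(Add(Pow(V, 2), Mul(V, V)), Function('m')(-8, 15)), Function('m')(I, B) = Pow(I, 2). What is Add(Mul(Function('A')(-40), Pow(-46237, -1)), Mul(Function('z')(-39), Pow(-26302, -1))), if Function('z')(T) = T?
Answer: Rational(-84046485, 1216125574) ≈ -0.069110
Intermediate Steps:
Function('A')(V) = Add(64, Mul(2, Pow(V, 2))) (Function('A')(V) = Add(Add(Pow(V, 2), Mul(V, V)), Pow(-8, 2)) = Add(Add(Pow(V, 2), Pow(V, 2)), 64) = Add(Mul(2, Pow(V, 2)), 64) = Add(64, Mul(2, Pow(V, 2))))
Add(Mul(Function('A')(-40), Pow(-46237, -1)), Mul(Function('z')(-39), Pow(-26302, -1))) = Add(Mul(Add(64, Mul(2, Pow(-40, 2))), Pow(-46237, -1)), Mul(-39, Pow(-26302, -1))) = Add(Mul(Add(64, Mul(2, 1600)), Rational(-1, 46237)), Mul(-39, Rational(-1, 26302))) = Add(Mul(Add(64, 3200), Rational(-1, 46237)), Rational(39, 26302)) = Add(Mul(3264, Rational(-1, 46237)), Rational(39, 26302)) = Add(Rational(-3264, 46237), Rational(39, 26302)) = Rational(-84046485, 1216125574)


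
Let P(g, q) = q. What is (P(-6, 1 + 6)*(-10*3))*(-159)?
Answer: 33390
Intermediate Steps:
(P(-6, 1 + 6)*(-10*3))*(-159) = ((1 + 6)*(-10*3))*(-159) = (7*(-30))*(-159) = -210*(-159) = 33390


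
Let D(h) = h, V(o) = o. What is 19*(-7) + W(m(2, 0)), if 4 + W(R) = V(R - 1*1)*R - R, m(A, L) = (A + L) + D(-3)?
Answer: -134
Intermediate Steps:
m(A, L) = -3 + A + L (m(A, L) = (A + L) - 3 = -3 + A + L)
W(R) = -4 - R + R*(-1 + R) (W(R) = -4 + ((R - 1*1)*R - R) = -4 + ((R - 1)*R - R) = -4 + ((-1 + R)*R - R) = -4 + (R*(-1 + R) - R) = -4 + (-R + R*(-1 + R)) = -4 - R + R*(-1 + R))
19*(-7) + W(m(2, 0)) = 19*(-7) + (-4 - (-3 + 2 + 0) + (-3 + 2 + 0)*(-1 + (-3 + 2 + 0))) = -133 + (-4 - 1*(-1) - (-1 - 1)) = -133 + (-4 + 1 - 1*(-2)) = -133 + (-4 + 1 + 2) = -133 - 1 = -134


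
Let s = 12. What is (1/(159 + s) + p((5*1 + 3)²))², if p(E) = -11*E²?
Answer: 59360475930625/29241 ≈ 2.0300e+9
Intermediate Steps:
(1/(159 + s) + p((5*1 + 3)²))² = (1/(159 + 12) - 11*(5*1 + 3)⁴)² = (1/171 - 11*(5 + 3)⁴)² = (1/171 - 11*(8²)²)² = (1/171 - 11*64²)² = (1/171 - 11*4096)² = (1/171 - 45056)² = (-7704575/171)² = 59360475930625/29241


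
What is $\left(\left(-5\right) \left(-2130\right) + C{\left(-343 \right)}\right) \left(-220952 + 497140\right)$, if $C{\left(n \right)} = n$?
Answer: $2846669716$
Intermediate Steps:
$\left(\left(-5\right) \left(-2130\right) + C{\left(-343 \right)}\right) \left(-220952 + 497140\right) = \left(\left(-5\right) \left(-2130\right) - 343\right) \left(-220952 + 497140\right) = \left(10650 - 343\right) 276188 = 10307 \cdot 276188 = 2846669716$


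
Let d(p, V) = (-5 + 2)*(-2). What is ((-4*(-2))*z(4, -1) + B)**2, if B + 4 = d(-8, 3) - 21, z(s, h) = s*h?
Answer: 2601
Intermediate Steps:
z(s, h) = h*s
d(p, V) = 6 (d(p, V) = -3*(-2) = 6)
B = -19 (B = -4 + (6 - 21) = -4 - 15 = -19)
((-4*(-2))*z(4, -1) + B)**2 = ((-4*(-2))*(-1*4) - 19)**2 = (8*(-4) - 19)**2 = (-32 - 19)**2 = (-51)**2 = 2601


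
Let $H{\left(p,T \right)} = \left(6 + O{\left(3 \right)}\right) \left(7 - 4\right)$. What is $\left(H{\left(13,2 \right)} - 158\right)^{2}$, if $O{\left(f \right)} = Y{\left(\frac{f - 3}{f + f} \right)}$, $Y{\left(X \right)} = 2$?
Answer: $17956$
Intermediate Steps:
$O{\left(f \right)} = 2$
$H{\left(p,T \right)} = 24$ ($H{\left(p,T \right)} = \left(6 + 2\right) \left(7 - 4\right) = 8 \cdot 3 = 24$)
$\left(H{\left(13,2 \right)} - 158\right)^{2} = \left(24 - 158\right)^{2} = \left(-134\right)^{2} = 17956$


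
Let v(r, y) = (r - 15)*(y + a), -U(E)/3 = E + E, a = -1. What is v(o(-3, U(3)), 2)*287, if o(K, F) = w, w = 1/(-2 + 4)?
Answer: -8323/2 ≈ -4161.5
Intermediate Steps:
U(E) = -6*E (U(E) = -3*(E + E) = -6*E)
w = 1/2 ≈ 0.50000
o(K, F) = 1/2
v(r, y) = (-1 + y)*(-15 + r) (v(r, y) = (r - 15)*(y - 1) = (-15 + r)*(-1 + y) = (-1 + y)*(-15 + r))
v(o(-3, U(3)), 2)*287 = (15 - 1*1/2 - 15*2 + (1/2)*2)*287 = (15 - 1/2 - 30 + 1)*287 = -29/2*287 = -8323/2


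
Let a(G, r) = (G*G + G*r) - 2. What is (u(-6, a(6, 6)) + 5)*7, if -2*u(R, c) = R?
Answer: 56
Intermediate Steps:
a(G, r) = -2 + G**2 + G*r (a(G, r) = (G**2 + G*r) - 2 = -2 + G**2 + G*r)
u(R, c) = -R/2
(u(-6, a(6, 6)) + 5)*7 = (-1/2*(-6) + 5)*7 = (3 + 5)*7 = 8*7 = 56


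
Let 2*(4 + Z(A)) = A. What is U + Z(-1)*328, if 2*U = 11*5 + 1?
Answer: -1448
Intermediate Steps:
U = 28 (U = (11*5 + 1)/2 = (55 + 1)/2 = (½)*56 = 28)
Z(A) = -4 + A/2
U + Z(-1)*328 = 28 + (-4 + (½)*(-1))*328 = 28 + (-4 - ½)*328 = 28 - 9/2*328 = 28 - 1476 = -1448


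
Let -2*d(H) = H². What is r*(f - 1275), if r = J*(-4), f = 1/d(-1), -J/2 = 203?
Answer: -2073848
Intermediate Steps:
J = -406 (J = -2*203 = -406)
d(H) = -H²/2
f = -2 (f = 1/(-½*(-1)²) = 1/(-½*1) = 1/(-½) = -2)
r = 1624 (r = -406*(-4) = 1624)
r*(f - 1275) = 1624*(-2 - 1275) = 1624*(-1277) = -2073848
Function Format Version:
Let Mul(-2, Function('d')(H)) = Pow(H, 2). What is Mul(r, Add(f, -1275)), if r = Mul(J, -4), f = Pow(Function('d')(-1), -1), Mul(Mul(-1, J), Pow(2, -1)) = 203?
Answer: -2073848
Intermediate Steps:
J = -406 (J = Mul(-2, 203) = -406)
Function('d')(H) = Mul(Rational(-1, 2), Pow(H, 2))
f = -2 (f = Pow(Mul(Rational(-1, 2), Pow(-1, 2)), -1) = Pow(Mul(Rational(-1, 2), 1), -1) = Pow(Rational(-1, 2), -1) = -2)
r = 1624 (r = Mul(-406, -4) = 1624)
Mul(r, Add(f, -1275)) = Mul(1624, Add(-2, -1275)) = Mul(1624, -1277) = -2073848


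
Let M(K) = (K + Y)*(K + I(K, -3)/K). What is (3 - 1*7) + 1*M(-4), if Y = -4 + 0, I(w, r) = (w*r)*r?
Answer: -44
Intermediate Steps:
I(w, r) = w*r² (I(w, r) = (r*w)*r = w*r²)
Y = -4
M(K) = (-4 + K)*(9 + K) (M(K) = (K - 4)*(K + (K*(-3)²)/K) = (-4 + K)*(K + (K*9)/K) = (-4 + K)*(K + (9*K)/K) = (-4 + K)*(K + 9) = (-4 + K)*(9 + K))
(3 - 1*7) + 1*M(-4) = (3 - 1*7) + 1*(-36 + (-4)² + 5*(-4)) = (3 - 7) + 1*(-36 + 16 - 20) = -4 + 1*(-40) = -4 - 40 = -44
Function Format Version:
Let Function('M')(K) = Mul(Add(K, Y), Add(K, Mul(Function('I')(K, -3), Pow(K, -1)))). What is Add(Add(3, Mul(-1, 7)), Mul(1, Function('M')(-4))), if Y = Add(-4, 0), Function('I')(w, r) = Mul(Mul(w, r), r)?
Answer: -44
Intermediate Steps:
Function('I')(w, r) = Mul(w, Pow(r, 2)) (Function('I')(w, r) = Mul(Mul(r, w), r) = Mul(w, Pow(r, 2)))
Y = -4
Function('M')(K) = Mul(Add(-4, K), Add(9, K)) (Function('M')(K) = Mul(Add(K, -4), Add(K, Mul(Mul(K, Pow(-3, 2)), Pow(K, -1)))) = Mul(Add(-4, K), Add(K, Mul(Mul(K, 9), Pow(K, -1)))) = Mul(Add(-4, K), Add(K, Mul(Mul(9, K), Pow(K, -1)))) = Mul(Add(-4, K), Add(K, 9)) = Mul(Add(-4, K), Add(9, K)))
Add(Add(3, Mul(-1, 7)), Mul(1, Function('M')(-4))) = Add(Add(3, Mul(-1, 7)), Mul(1, Add(-36, Pow(-4, 2), Mul(5, -4)))) = Add(Add(3, -7), Mul(1, Add(-36, 16, -20))) = Add(-4, Mul(1, -40)) = Add(-4, -40) = -44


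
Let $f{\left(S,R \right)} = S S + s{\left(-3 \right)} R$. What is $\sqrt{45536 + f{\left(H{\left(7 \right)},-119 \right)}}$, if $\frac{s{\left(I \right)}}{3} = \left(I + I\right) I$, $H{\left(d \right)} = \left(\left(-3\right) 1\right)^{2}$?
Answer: $\sqrt{39191} \approx 197.97$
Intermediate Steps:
$H{\left(d \right)} = 9$ ($H{\left(d \right)} = \left(-3\right)^{2} = 9$)
$s{\left(I \right)} = 6 I^{2}$ ($s{\left(I \right)} = 3 \left(I + I\right) I = 3 \cdot 2 I I = 3 \cdot 2 I^{2} = 6 I^{2}$)
$f{\left(S,R \right)} = S^{2} + 54 R$ ($f{\left(S,R \right)} = S S + 6 \left(-3\right)^{2} R = S^{2} + 6 \cdot 9 R = S^{2} + 54 R$)
$\sqrt{45536 + f{\left(H{\left(7 \right)},-119 \right)}} = \sqrt{45536 + \left(9^{2} + 54 \left(-119\right)\right)} = \sqrt{45536 + \left(81 - 6426\right)} = \sqrt{45536 - 6345} = \sqrt{39191}$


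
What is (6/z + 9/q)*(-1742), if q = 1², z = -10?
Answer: -73164/5 ≈ -14633.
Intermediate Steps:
q = 1
(6/z + 9/q)*(-1742) = (6/(-10) + 9/1)*(-1742) = (6*(-⅒) + 9*1)*(-1742) = (-⅗ + 9)*(-1742) = (42/5)*(-1742) = -73164/5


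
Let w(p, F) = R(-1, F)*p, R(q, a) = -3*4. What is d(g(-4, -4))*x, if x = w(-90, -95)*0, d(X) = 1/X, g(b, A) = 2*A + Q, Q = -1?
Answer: 0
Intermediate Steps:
R(q, a) = -12
g(b, A) = -1 + 2*A (g(b, A) = 2*A - 1 = -1 + 2*A)
w(p, F) = -12*p
x = 0 (x = -12*(-90)*0 = 1080*0 = 0)
d(g(-4, -4))*x = 0/(-1 + 2*(-4)) = 0/(-1 - 8) = 0/(-9) = -⅑*0 = 0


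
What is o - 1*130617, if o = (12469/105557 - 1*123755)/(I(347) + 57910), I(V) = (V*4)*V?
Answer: -3719512200949170/28476428561 ≈ -1.3062e+5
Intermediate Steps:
I(V) = 4*V² (I(V) = (4*V)*V = 4*V²)
o = -6531597033/28476428561 (o = (12469/105557 - 1*123755)/(4*347² + 57910) = (12469*(1/105557) - 123755)/(4*120409 + 57910) = (12469/105557 - 123755)/(481636 + 57910) = -13063194066/105557/539546 = -13063194066/105557*1/539546 = -6531597033/28476428561 ≈ -0.22937)
o - 1*130617 = -6531597033/28476428561 - 1*130617 = -6531597033/28476428561 - 130617 = -3719512200949170/28476428561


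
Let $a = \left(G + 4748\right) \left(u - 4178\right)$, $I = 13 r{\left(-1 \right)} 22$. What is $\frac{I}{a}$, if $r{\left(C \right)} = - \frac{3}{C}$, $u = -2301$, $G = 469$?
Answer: $- \frac{26}{1024271} \approx -2.5384 \cdot 10^{-5}$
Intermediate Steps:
$I = 858$ ($I = 13 \left(- \frac{3}{-1}\right) 22 = 13 \left(\left(-3\right) \left(-1\right)\right) 22 = 13 \cdot 3 \cdot 22 = 39 \cdot 22 = 858$)
$a = -33800943$ ($a = \left(469 + 4748\right) \left(-2301 - 4178\right) = 5217 \left(-6479\right) = -33800943$)
$\frac{I}{a} = \frac{858}{-33800943} = 858 \left(- \frac{1}{33800943}\right) = - \frac{26}{1024271}$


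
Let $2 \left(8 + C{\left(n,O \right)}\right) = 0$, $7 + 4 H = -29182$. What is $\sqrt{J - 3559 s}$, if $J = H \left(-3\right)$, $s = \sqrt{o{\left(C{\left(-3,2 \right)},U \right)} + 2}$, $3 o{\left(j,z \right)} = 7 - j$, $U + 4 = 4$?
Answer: $\frac{\sqrt{87567 - 14236 \sqrt{7}}}{2} \approx 111.69$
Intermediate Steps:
$U = 0$ ($U = -4 + 4 = 0$)
$H = - \frac{29189}{4}$ ($H = - \frac{7}{4} + \frac{1}{4} \left(-29182\right) = - \frac{7}{4} - \frac{14591}{2} = - \frac{29189}{4} \approx -7297.3$)
$C{\left(n,O \right)} = -8$ ($C{\left(n,O \right)} = -8 + \frac{1}{2} \cdot 0 = -8 + 0 = -8$)
$o{\left(j,z \right)} = \frac{7}{3} - \frac{j}{3}$ ($o{\left(j,z \right)} = \frac{7 - j}{3} = \frac{7}{3} - \frac{j}{3}$)
$s = \sqrt{7}$ ($s = \sqrt{\left(\frac{7}{3} - - \frac{8}{3}\right) + 2} = \sqrt{\left(\frac{7}{3} + \frac{8}{3}\right) + 2} = \sqrt{5 + 2} = \sqrt{7} \approx 2.6458$)
$J = \frac{87567}{4}$ ($J = \left(- \frac{29189}{4}\right) \left(-3\right) = \frac{87567}{4} \approx 21892.0$)
$\sqrt{J - 3559 s} = \sqrt{\frac{87567}{4} - 3559 \sqrt{7}}$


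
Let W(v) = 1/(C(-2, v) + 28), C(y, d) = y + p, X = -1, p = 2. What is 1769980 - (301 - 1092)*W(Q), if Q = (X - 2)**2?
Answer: 7080033/4 ≈ 1.7700e+6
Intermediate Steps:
C(y, d) = 2 + y (C(y, d) = y + 2 = 2 + y)
Q = 9 (Q = (-1 - 2)**2 = (-3)**2 = 9)
W(v) = 1/28 (W(v) = 1/((2 - 2) + 28) = 1/(0 + 28) = 1/28)
1769980 - (301 - 1092)*W(Q) = 1769980 - (301 - 1092)/28 = 1769980 - (-791)/28 = 1769980 - 1*(-113/4) = 1769980 + 113/4 = 7080033/4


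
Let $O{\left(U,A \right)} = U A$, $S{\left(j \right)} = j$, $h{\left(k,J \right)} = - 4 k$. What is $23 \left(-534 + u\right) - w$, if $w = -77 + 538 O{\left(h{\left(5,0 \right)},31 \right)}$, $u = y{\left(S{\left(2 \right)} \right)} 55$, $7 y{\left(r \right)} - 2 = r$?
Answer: $\frac{2254545}{7} \approx 3.2208 \cdot 10^{5}$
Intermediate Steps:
$y{\left(r \right)} = \frac{2}{7} + \frac{r}{7}$
$O{\left(U,A \right)} = A U$
$u = \frac{220}{7}$ ($u = \left(\frac{2}{7} + \frac{1}{7} \cdot 2\right) 55 = \left(\frac{2}{7} + \frac{2}{7}\right) 55 = \frac{4}{7} \cdot 55 = \frac{220}{7} \approx 31.429$)
$w = -333637$ ($w = -77 + 538 \cdot 31 \left(\left(-4\right) 5\right) = -77 + 538 \cdot 31 \left(-20\right) = -77 + 538 \left(-620\right) = -77 - 333560 = -333637$)
$23 \left(-534 + u\right) - w = 23 \left(-534 + \frac{220}{7}\right) - -333637 = 23 \left(- \frac{3518}{7}\right) + 333637 = - \frac{80914}{7} + 333637 = \frac{2254545}{7}$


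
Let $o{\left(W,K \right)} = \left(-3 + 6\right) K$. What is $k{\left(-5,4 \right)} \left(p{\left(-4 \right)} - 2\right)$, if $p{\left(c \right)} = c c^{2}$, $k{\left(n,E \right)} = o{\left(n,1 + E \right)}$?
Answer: $-990$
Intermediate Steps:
$o{\left(W,K \right)} = 3 K$
$k{\left(n,E \right)} = 3 + 3 E$ ($k{\left(n,E \right)} = 3 \left(1 + E\right) = 3 + 3 E$)
$p{\left(c \right)} = c^{3}$
$k{\left(-5,4 \right)} \left(p{\left(-4 \right)} - 2\right) = \left(3 + 3 \cdot 4\right) \left(\left(-4\right)^{3} - 2\right) = \left(3 + 12\right) \left(-64 - 2\right) = 15 \left(-66\right) = -990$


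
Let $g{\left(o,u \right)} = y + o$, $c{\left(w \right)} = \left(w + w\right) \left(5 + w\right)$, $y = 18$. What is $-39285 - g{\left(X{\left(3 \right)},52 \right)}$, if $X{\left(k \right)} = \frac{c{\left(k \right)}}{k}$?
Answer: $-39319$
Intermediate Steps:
$c{\left(w \right)} = 2 w \left(5 + w\right)$
$X{\left(k \right)} = 10 + 2 k$ ($X{\left(k \right)} = \frac{2 k \left(5 + k\right)}{k} = 10 + 2 k$)
$g{\left(o,u \right)} = 18 + o$
$-39285 - g{\left(X{\left(3 \right)},52 \right)} = -39285 - \left(18 + \left(10 + 2 \cdot 3\right)\right) = -39285 - \left(18 + \left(10 + 6\right)\right) = -39285 - \left(18 + 16\right) = -39285 - 34 = -39319$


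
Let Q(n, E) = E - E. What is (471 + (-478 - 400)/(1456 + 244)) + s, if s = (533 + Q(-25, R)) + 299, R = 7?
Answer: 1107111/850 ≈ 1302.5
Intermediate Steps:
Q(n, E) = 0
s = 832 (s = (533 + 0) + 299 = 533 + 299 = 832)
(471 + (-478 - 400)/(1456 + 244)) + s = (471 + (-478 - 400)/(1456 + 244)) + 832 = (471 - 878/1700) + 832 = (471 - 878*1/1700) + 832 = (471 - 439/850) + 832 = 399911/850 + 832 = 1107111/850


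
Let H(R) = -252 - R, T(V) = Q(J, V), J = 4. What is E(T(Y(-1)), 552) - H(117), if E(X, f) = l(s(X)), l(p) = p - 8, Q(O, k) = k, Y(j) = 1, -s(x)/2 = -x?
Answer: 363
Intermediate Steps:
s(x) = 2*x (s(x) = -(-2)*x = 2*x)
l(p) = -8 + p
T(V) = V
E(X, f) = -8 + 2*X
E(T(Y(-1)), 552) - H(117) = (-8 + 2*1) - (-252 - 1*117) = (-8 + 2) - (-252 - 117) = -6 - 1*(-369) = -6 + 369 = 363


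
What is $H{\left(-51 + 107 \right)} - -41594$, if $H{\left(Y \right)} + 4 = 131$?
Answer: $41721$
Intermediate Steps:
$H{\left(Y \right)} = 127$ ($H{\left(Y \right)} = -4 + 131 = 127$)
$H{\left(-51 + 107 \right)} - -41594 = 127 - -41594 = 127 + 41594 = 41721$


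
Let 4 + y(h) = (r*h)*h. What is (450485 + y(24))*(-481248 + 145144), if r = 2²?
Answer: -152182849640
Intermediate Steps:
r = 4
y(h) = -4 + 4*h² (y(h) = -4 + (4*h)*h = -4 + 4*h²)
(450485 + y(24))*(-481248 + 145144) = (450485 + (-4 + 4*24²))*(-481248 + 145144) = (450485 + (-4 + 4*576))*(-336104) = (450485 + (-4 + 2304))*(-336104) = (450485 + 2300)*(-336104) = 452785*(-336104) = -152182849640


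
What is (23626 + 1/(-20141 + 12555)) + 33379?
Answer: 432439929/7586 ≈ 57005.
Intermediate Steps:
(23626 + 1/(-20141 + 12555)) + 33379 = (23626 + 1/(-7586)) + 33379 = (23626 - 1/7586) + 33379 = 179226835/7586 + 33379 = 432439929/7586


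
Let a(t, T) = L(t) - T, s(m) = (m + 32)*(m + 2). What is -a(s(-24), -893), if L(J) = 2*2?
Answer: -897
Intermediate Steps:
L(J) = 4
s(m) = (2 + m)*(32 + m) (s(m) = (32 + m)*(2 + m) = (2 + m)*(32 + m))
a(t, T) = 4 - T
-a(s(-24), -893) = -(4 - 1*(-893)) = -(4 + 893) = -1*897 = -897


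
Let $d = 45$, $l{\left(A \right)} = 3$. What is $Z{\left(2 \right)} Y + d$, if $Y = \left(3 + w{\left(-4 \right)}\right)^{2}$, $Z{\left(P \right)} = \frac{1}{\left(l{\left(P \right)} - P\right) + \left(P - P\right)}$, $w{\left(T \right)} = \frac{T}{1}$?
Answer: $46$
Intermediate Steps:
$w{\left(T \right)} = T$ ($w{\left(T \right)} = T 1 = T$)
$Z{\left(P \right)} = \frac{1}{3 - P}$ ($Z{\left(P \right)} = \frac{1}{\left(3 - P\right) + \left(P - P\right)} = \frac{1}{\left(3 - P\right) + 0} = \frac{1}{3 - P}$)
$Y = 1$ ($Y = \left(3 - 4\right)^{2} = \left(-1\right)^{2} = 1$)
$Z{\left(2 \right)} Y + d = - \frac{1}{-3 + 2} \cdot 1 + 45 = - \frac{1}{-1} \cdot 1 + 45 = \left(-1\right) \left(-1\right) 1 + 45 = 1 \cdot 1 + 45 = 1 + 45 = 46$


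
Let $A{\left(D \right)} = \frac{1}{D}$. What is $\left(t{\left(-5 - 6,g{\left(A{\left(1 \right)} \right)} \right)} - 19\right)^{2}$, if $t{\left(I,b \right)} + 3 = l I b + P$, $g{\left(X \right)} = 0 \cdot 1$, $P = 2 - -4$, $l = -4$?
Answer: $256$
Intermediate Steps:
$P = 6$ ($P = 2 + 4 = 6$)
$g{\left(X \right)} = 0$
$t{\left(I,b \right)} = 3 - 4 I b$ ($t{\left(I,b \right)} = -3 + \left(- 4 I b + 6\right) = -3 - \left(-6 + 4 I b\right) = 3 - 4 I b$)
$\left(t{\left(-5 - 6,g{\left(A{\left(1 \right)} \right)} \right)} - 19\right)^{2} = \left(\left(3 - 4 \left(-5 - 6\right) 0\right) - 19\right)^{2} = \left(\left(3 - \left(-44\right) 0\right) - 19\right)^{2} = \left(\left(3 + 0\right) - 19\right)^{2} = \left(3 - 19\right)^{2} = \left(-16\right)^{2} = 256$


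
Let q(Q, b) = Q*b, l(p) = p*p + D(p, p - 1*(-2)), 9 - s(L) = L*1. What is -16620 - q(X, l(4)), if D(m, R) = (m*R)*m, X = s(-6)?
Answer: -18300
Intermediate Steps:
s(L) = 9 - L
X = 15 (X = 9 - 1*(-6) = 9 + 6 = 15)
D(m, R) = R*m² (D(m, R) = (R*m)*m = R*m²)
l(p) = p² + p²*(2 + p) (l(p) = p*p + (p - 1*(-2))*p² = p² + (p + 2)*p² = p² + (2 + p)*p² = p² + p²*(2 + p))
-16620 - q(X, l(4)) = -16620 - 15*4²*(3 + 4) = -16620 - 15*16*7 = -16620 - 15*112 = -16620 - 1*1680 = -16620 - 1680 = -18300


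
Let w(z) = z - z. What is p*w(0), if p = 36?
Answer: 0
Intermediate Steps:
w(z) = 0
p*w(0) = 36*0 = 0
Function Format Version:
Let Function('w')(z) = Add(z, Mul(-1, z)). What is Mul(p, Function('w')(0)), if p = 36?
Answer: 0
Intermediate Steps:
Function('w')(z) = 0
Mul(p, Function('w')(0)) = Mul(36, 0) = 0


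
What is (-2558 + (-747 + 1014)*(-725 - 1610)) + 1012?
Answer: -624991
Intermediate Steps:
(-2558 + (-747 + 1014)*(-725 - 1610)) + 1012 = (-2558 + 267*(-2335)) + 1012 = (-2558 - 623445) + 1012 = -626003 + 1012 = -624991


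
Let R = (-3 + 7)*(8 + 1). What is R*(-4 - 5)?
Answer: -324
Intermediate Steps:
R = 36 (R = 4*9 = 36)
R*(-4 - 5) = 36*(-4 - 5) = 36*(-9) = -324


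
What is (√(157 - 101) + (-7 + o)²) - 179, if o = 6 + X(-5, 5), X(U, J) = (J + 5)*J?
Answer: 2222 + 2*√14 ≈ 2229.5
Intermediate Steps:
X(U, J) = J*(5 + J) (X(U, J) = (5 + J)*J = J*(5 + J))
o = 56 (o = 6 + 5*(5 + 5) = 6 + 5*10 = 6 + 50 = 56)
(√(157 - 101) + (-7 + o)²) - 179 = (√(157 - 101) + (-7 + 56)²) - 179 = (√56 + 49²) - 179 = (2*√14 + 2401) - 179 = (2401 + 2*√14) - 179 = 2222 + 2*√14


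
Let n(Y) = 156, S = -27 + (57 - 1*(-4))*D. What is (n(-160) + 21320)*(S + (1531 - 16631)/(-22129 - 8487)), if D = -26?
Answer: -132529759726/3827 ≈ -3.4630e+7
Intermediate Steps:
S = -1613 (S = -27 + (57 - 1*(-4))*(-26) = -27 + (57 + 4)*(-26) = -27 + 61*(-26) = -27 - 1586 = -1613)
(n(-160) + 21320)*(S + (1531 - 16631)/(-22129 - 8487)) = (156 + 21320)*(-1613 + (1531 - 16631)/(-22129 - 8487)) = 21476*(-1613 - 15100/(-30616)) = 21476*(-1613 - 15100*(-1/30616)) = 21476*(-1613 + 3775/7654) = 21476*(-12342127/7654) = -132529759726/3827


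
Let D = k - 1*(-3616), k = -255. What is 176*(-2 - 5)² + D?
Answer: 11985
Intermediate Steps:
D = 3361 (D = -255 - 1*(-3616) = -255 + 3616 = 3361)
176*(-2 - 5)² + D = 176*(-2 - 5)² + 3361 = 176*(-7)² + 3361 = 176*49 + 3361 = 8624 + 3361 = 11985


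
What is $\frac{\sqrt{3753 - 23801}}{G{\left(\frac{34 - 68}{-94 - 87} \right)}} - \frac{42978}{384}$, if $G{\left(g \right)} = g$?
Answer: $- \frac{7163}{64} + \frac{362 i \sqrt{1253}}{17} \approx -111.92 + 753.76 i$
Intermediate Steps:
$\frac{\sqrt{3753 - 23801}}{G{\left(\frac{34 - 68}{-94 - 87} \right)}} - \frac{42978}{384} = \frac{\sqrt{3753 - 23801}}{\left(34 - 68\right) \frac{1}{-94 - 87}} - \frac{42978}{384} = \frac{\sqrt{-20048}}{\left(-34\right) \frac{1}{-181}} - \frac{7163}{64} = \frac{4 i \sqrt{1253}}{\left(-34\right) \left(- \frac{1}{181}\right)} - \frac{7163}{64} = \frac{4 i \sqrt{1253}}{\frac{34}{181}} - \frac{7163}{64} = 4 i \sqrt{1253} \cdot \frac{181}{34} - \frac{7163}{64} = \frac{362 i \sqrt{1253}}{17} - \frac{7163}{64} = - \frac{7163}{64} + \frac{362 i \sqrt{1253}}{17}$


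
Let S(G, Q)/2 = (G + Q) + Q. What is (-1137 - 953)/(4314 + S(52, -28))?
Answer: -1045/2153 ≈ -0.48537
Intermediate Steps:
S(G, Q) = 2*G + 4*Q (S(G, Q) = 2*((G + Q) + Q) = 2*(G + 2*Q) = 2*G + 4*Q)
(-1137 - 953)/(4314 + S(52, -28)) = (-1137 - 953)/(4314 + (2*52 + 4*(-28))) = -2090/(4314 + (104 - 112)) = -2090/(4314 - 8) = -2090/4306 = -2090*1/4306 = -1045/2153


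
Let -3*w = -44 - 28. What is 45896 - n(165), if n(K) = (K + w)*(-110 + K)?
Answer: 35501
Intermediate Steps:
w = 24 (w = -(-44 - 28)/3 = -1/3*(-72) = 24)
n(K) = (-110 + K)*(24 + K) (n(K) = (K + 24)*(-110 + K) = (24 + K)*(-110 + K) = (-110 + K)*(24 + K))
45896 - n(165) = 45896 - (-2640 + 165**2 - 86*165) = 45896 - (-2640 + 27225 - 14190) = 45896 - 1*10395 = 45896 - 10395 = 35501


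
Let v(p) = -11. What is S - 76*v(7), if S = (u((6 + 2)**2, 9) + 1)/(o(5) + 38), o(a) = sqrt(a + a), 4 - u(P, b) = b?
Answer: 599336/717 + 2*sqrt(10)/717 ≈ 835.90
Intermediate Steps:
u(P, b) = 4 - b
o(a) = sqrt(2)*sqrt(a) (o(a) = sqrt(2*a) = sqrt(2)*sqrt(a))
S = -4/(38 + sqrt(10)) (S = ((4 - 1*9) + 1)/(sqrt(2)*sqrt(5) + 38) = ((4 - 9) + 1)/(sqrt(10) + 38) = (-5 + 1)/(38 + sqrt(10)) = -4/(38 + sqrt(10)) ≈ -0.097176)
S - 76*v(7) = (-76/717 + 2*sqrt(10)/717) - 76*(-11) = (-76/717 + 2*sqrt(10)/717) + 836 = 599336/717 + 2*sqrt(10)/717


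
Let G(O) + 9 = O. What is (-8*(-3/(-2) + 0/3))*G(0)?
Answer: 108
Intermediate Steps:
G(O) = -9 + O
(-8*(-3/(-2) + 0/3))*G(0) = (-8*(-3/(-2) + 0/3))*(-9 + 0) = -8*(-3*(-1/2) + 0*(1/3))*(-9) = -8*(3/2 + 0)*(-9) = -8*3/2*(-9) = -12*(-9) = 108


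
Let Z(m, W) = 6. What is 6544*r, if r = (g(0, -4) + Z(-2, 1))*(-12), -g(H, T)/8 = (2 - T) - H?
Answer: 3298176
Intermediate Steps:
g(H, T) = -16 + 8*H + 8*T (g(H, T) = -8*((2 - T) - H) = -8*(2 - H - T) = -16 + 8*H + 8*T)
r = 504 (r = ((-16 + 8*0 + 8*(-4)) + 6)*(-12) = ((-16 + 0 - 32) + 6)*(-12) = (-48 + 6)*(-12) = -42*(-12) = 504)
6544*r = 6544*504 = 3298176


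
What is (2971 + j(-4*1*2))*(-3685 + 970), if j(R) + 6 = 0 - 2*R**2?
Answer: -7702455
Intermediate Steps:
j(R) = -6 - 2*R**2 (j(R) = -6 + (0 - 2*R**2) = -6 - 2*R**2)
(2971 + j(-4*1*2))*(-3685 + 970) = (2971 + (-6 - 2*(-4*1*2)**2))*(-3685 + 970) = (2971 + (-6 - 2*(-4*2)**2))*(-2715) = (2971 + (-6 - 2*(-8)**2))*(-2715) = (2971 + (-6 - 2*64))*(-2715) = (2971 + (-6 - 128))*(-2715) = (2971 - 134)*(-2715) = 2837*(-2715) = -7702455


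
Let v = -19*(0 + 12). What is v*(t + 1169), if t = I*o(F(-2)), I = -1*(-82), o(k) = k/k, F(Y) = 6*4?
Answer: -285228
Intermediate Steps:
F(Y) = 24
v = -228 (v = -19*12 = -228)
o(k) = 1
I = 82
t = 82 (t = 82*1 = 82)
v*(t + 1169) = -228*(82 + 1169) = -228*1251 = -285228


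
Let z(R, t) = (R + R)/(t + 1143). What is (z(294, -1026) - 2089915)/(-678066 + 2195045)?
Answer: -81506489/59162181 ≈ -1.3777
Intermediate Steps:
z(R, t) = 2*R/(1143 + t) (z(R, t) = (2*R)/(1143 + t) = 2*R/(1143 + t))
(z(294, -1026) - 2089915)/(-678066 + 2195045) = (2*294/(1143 - 1026) - 2089915)/(-678066 + 2195045) = (2*294/117 - 2089915)/1516979 = (2*294*(1/117) - 2089915)*(1/1516979) = (196/39 - 2089915)*(1/1516979) = -81506489/39*1/1516979 = -81506489/59162181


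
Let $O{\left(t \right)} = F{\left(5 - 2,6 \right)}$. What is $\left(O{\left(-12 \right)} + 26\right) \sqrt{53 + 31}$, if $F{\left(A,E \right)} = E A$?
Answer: $88 \sqrt{21} \approx 403.27$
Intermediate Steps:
$F{\left(A,E \right)} = A E$
$O{\left(t \right)} = 18$ ($O{\left(t \right)} = \left(5 - 2\right) 6 = 3 \cdot 6 = 18$)
$\left(O{\left(-12 \right)} + 26\right) \sqrt{53 + 31} = \left(18 + 26\right) \sqrt{53 + 31} = 44 \sqrt{84} = 44 \cdot 2 \sqrt{21} = 88 \sqrt{21}$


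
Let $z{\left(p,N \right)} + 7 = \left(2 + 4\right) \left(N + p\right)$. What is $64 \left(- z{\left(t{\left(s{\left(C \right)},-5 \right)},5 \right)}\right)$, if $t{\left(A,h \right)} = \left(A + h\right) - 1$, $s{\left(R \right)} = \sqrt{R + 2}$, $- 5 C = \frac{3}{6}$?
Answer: $832 - \frac{192 \sqrt{190}}{5} \approx 302.69$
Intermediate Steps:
$C = - \frac{1}{10}$ ($C = - \frac{3 \cdot \frac{1}{6}}{5} = \left(- \frac{1}{5}\right) \frac{1}{2} = - \frac{1}{10} \approx -0.1$)
$s{\left(R \right)} = \sqrt{2 + R}$
$t{\left(A,h \right)} = -1 + A + h$
$z{\left(p,N \right)} = -7 + 6 N + 6 p$ ($z{\left(p,N \right)} = -7 + \left(2 + 4\right) \left(N + p\right) = -7 + 6 \left(N + p\right) = -7 + \left(6 N + 6 p\right) = -7 + 6 N + 6 p$)
$64 \left(- z{\left(t{\left(s{\left(C \right)},-5 \right)},5 \right)}\right) = 64 \left(- (-7 + 6 \cdot 5 + 6 \left(-1 + \sqrt{2 - \frac{1}{10}} - 5\right))\right) = 64 \left(- (-7 + 30 + 6 \left(-1 + \sqrt{\frac{19}{10}} - 5\right))\right) = 64 \left(- (-7 + 30 + 6 \left(-1 + \frac{\sqrt{190}}{10} - 5\right))\right) = 64 \left(- (-7 + 30 + 6 \left(-6 + \frac{\sqrt{190}}{10}\right))\right) = 64 \left(- (-7 + 30 - \left(36 - \frac{3 \sqrt{190}}{5}\right))\right) = 64 \left(- (-13 + \frac{3 \sqrt{190}}{5})\right) = 64 \left(13 - \frac{3 \sqrt{190}}{5}\right) = 832 - \frac{192 \sqrt{190}}{5}$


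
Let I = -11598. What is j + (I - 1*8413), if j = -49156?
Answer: -69167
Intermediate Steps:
j + (I - 1*8413) = -49156 + (-11598 - 1*8413) = -49156 + (-11598 - 8413) = -49156 - 20011 = -69167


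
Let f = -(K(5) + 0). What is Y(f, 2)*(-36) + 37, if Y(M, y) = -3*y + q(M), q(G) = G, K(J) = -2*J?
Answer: -107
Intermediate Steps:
f = 10 (f = -(-2*5 + 0) = -(-10 + 0) = -1*(-10) = 10)
Y(M, y) = M - 3*y (Y(M, y) = -3*y + M = M - 3*y)
Y(f, 2)*(-36) + 37 = (10 - 3*2)*(-36) + 37 = (10 - 6)*(-36) + 37 = 4*(-36) + 37 = -144 + 37 = -107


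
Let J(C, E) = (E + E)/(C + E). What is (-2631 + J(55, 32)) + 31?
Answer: -226136/87 ≈ -2599.3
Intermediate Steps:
J(C, E) = 2*E/(C + E) (J(C, E) = (2*E)/(C + E) = 2*E/(C + E))
(-2631 + J(55, 32)) + 31 = (-2631 + 2*32/(55 + 32)) + 31 = (-2631 + 2*32/87) + 31 = (-2631 + 2*32*(1/87)) + 31 = (-2631 + 64/87) + 31 = -228833/87 + 31 = -226136/87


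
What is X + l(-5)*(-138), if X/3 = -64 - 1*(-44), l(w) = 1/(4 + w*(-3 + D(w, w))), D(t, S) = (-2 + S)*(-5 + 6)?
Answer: -563/9 ≈ -62.556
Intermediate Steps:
D(t, S) = -2 + S (D(t, S) = (-2 + S)*1 = -2 + S)
l(w) = 1/(4 + w*(-5 + w)) (l(w) = 1/(4 + w*(-3 + (-2 + w))) = 1/(4 + w*(-5 + w)))
X = -60 (X = 3*(-64 - 1*(-44)) = 3*(-64 + 44) = 3*(-20) = -60)
X + l(-5)*(-138) = -60 - 138/(4 + (-5)² - 5*(-5)) = -60 - 138/(4 + 25 + 25) = -60 - 138/54 = -60 + (1/54)*(-138) = -60 - 23/9 = -563/9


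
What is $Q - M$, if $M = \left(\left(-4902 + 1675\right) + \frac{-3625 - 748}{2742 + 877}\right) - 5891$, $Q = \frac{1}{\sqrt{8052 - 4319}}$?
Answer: $\frac{33002415}{3619} + \frac{\sqrt{3733}}{3733} \approx 9119.2$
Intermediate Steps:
$Q = \frac{\sqrt{3733}}{3733}$ ($Q = \frac{1}{\sqrt{3733}} = \frac{\sqrt{3733}}{3733} \approx 0.016367$)
$M = - \frac{33002415}{3619}$ ($M = \left(-3227 - \frac{4373}{3619}\right) - 5891 = - \frac{11682886}{3619} - 5891 = - \frac{33002415}{3619} \approx -9119.2$)
$Q - M = \frac{\sqrt{3733}}{3733} - - \frac{33002415}{3619} = \frac{\sqrt{3733}}{3733} + \frac{33002415}{3619} = \frac{33002415}{3619} + \frac{\sqrt{3733}}{3733}$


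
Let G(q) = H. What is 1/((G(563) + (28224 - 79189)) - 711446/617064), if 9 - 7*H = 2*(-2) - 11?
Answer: -308532/15723631279 ≈ -1.9622e-5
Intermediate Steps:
H = 24/7 (H = 9/7 - (2*(-2) - 11)/7 = 9/7 - (-4 - 11)/7 = 9/7 - ⅐*(-15) = 9/7 + 15/7 = 24/7 ≈ 3.4286)
G(q) = 24/7
1/((G(563) + (28224 - 79189)) - 711446/617064) = 1/((24/7 + (28224 - 79189)) - 711446/617064) = 1/((24/7 - 50965) - 711446*1/617064) = 1/(-356731/7 - 355723/308532) = 1/(-15723631279/308532) = -308532/15723631279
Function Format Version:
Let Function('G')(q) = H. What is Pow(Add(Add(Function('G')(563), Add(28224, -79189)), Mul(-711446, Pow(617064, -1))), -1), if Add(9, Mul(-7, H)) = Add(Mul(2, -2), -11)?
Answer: Rational(-308532, 15723631279) ≈ -1.9622e-5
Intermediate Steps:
H = Rational(24, 7) (H = Add(Rational(9, 7), Mul(Rational(-1, 7), Add(Mul(2, -2), -11))) = Add(Rational(9, 7), Mul(Rational(-1, 7), Add(-4, -11))) = Add(Rational(9, 7), Mul(Rational(-1, 7), -15)) = Add(Rational(9, 7), Rational(15, 7)) = Rational(24, 7) ≈ 3.4286)
Function('G')(q) = Rational(24, 7)
Pow(Add(Add(Function('G')(563), Add(28224, -79189)), Mul(-711446, Pow(617064, -1))), -1) = Pow(Add(Add(Rational(24, 7), Add(28224, -79189)), Mul(-711446, Pow(617064, -1))), -1) = Pow(Add(Add(Rational(24, 7), -50965), Mul(-711446, Rational(1, 617064))), -1) = Pow(Add(Rational(-356731, 7), Rational(-355723, 308532)), -1) = Pow(Rational(-15723631279, 308532), -1) = Rational(-308532, 15723631279)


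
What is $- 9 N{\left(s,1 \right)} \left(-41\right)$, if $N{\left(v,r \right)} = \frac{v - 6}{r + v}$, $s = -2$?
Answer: $2952$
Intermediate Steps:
$N{\left(v,r \right)} = \frac{-6 + v}{r + v}$
$- 9 N{\left(s,1 \right)} \left(-41\right) = - 9 \frac{-6 - 2}{1 - 2} \left(-41\right) = - 9 \frac{1}{-1} \left(-8\right) \left(-41\right) = - 9 \left(\left(-1\right) \left(-8\right)\right) \left(-41\right) = \left(-9\right) 8 \left(-41\right) = \left(-72\right) \left(-41\right) = 2952$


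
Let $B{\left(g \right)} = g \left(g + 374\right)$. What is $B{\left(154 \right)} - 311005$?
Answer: $-229693$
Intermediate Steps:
$B{\left(g \right)} = g \left(374 + g\right)$
$B{\left(154 \right)} - 311005 = 154 \left(374 + 154\right) - 311005 = 154 \cdot 528 - 311005 = 81312 - 311005 = -229693$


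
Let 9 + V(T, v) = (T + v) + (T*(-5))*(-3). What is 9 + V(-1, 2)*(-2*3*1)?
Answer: 147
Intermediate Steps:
V(T, v) = -9 + v + 16*T (V(T, v) = -9 + ((T + v) + (T*(-5))*(-3)) = -9 + ((T + v) - 5*T*(-3)) = -9 + ((T + v) + 15*T) = -9 + (v + 16*T) = -9 + v + 16*T)
9 + V(-1, 2)*(-2*3*1) = 9 + (-9 + 2 + 16*(-1))*(-2*3*1) = 9 + (-9 + 2 - 16)*(-6*1) = 9 - 23*(-6) = 9 + 138 = 147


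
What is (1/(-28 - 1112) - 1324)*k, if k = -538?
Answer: 406018109/570 ≈ 7.1231e+5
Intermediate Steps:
(1/(-28 - 1112) - 1324)*k = (1/(-28 - 1112) - 1324)*(-538) = (1/(-1140) - 1324)*(-538) = (-1/1140 - 1324)*(-538) = -1509361/1140*(-538) = 406018109/570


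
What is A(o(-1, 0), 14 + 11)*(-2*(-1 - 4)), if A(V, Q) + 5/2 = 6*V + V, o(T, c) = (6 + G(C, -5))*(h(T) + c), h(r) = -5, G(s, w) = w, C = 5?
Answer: -375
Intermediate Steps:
o(T, c) = -5 + c (o(T, c) = (6 - 5)*(-5 + c) = 1*(-5 + c) = -5 + c)
A(V, Q) = -5/2 + 7*V (A(V, Q) = -5/2 + (6*V + V) = -5/2 + 7*V)
A(o(-1, 0), 14 + 11)*(-2*(-1 - 4)) = (-5/2 + 7*(-5 + 0))*(-2*(-1 - 4)) = (-5/2 + 7*(-5))*(-2*(-5)) = (-5/2 - 35)*10 = -75/2*10 = -375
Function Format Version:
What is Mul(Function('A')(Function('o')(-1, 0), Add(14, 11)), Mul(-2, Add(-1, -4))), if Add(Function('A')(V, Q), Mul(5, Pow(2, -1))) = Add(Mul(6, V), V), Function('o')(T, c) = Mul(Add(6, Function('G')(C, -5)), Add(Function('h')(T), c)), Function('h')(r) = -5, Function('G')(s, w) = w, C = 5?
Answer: -375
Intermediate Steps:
Function('o')(T, c) = Add(-5, c) (Function('o')(T, c) = Mul(Add(6, -5), Add(-5, c)) = Mul(1, Add(-5, c)) = Add(-5, c))
Function('A')(V, Q) = Add(Rational(-5, 2), Mul(7, V)) (Function('A')(V, Q) = Add(Rational(-5, 2), Add(Mul(6, V), V)) = Add(Rational(-5, 2), Mul(7, V)))
Mul(Function('A')(Function('o')(-1, 0), Add(14, 11)), Mul(-2, Add(-1, -4))) = Mul(Add(Rational(-5, 2), Mul(7, Add(-5, 0))), Mul(-2, Add(-1, -4))) = Mul(Add(Rational(-5, 2), Mul(7, -5)), Mul(-2, -5)) = Mul(Add(Rational(-5, 2), -35), 10) = Mul(Rational(-75, 2), 10) = -375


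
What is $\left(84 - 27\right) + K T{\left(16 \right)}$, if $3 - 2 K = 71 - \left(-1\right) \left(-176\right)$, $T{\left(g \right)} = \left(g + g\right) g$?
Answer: $27705$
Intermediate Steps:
$T{\left(g \right)} = 2 g^{2}$ ($T{\left(g \right)} = 2 g g = 2 g^{2}$)
$K = 54$ ($K = \frac{3}{2} - \frac{71 - \left(-1\right) \left(-176\right)}{2} = \frac{3}{2} - \frac{71 - 176}{2} = \frac{3}{2} - - \frac{105}{2} = \frac{3}{2} + \frac{105}{2} = 54$)
$\left(84 - 27\right) + K T{\left(16 \right)} = \left(84 - 27\right) + 54 \cdot 2 \cdot 16^{2} = \left(84 - 27\right) + 54 \cdot 2 \cdot 256 = 57 + 54 \cdot 512 = 57 + 27648 = 27705$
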